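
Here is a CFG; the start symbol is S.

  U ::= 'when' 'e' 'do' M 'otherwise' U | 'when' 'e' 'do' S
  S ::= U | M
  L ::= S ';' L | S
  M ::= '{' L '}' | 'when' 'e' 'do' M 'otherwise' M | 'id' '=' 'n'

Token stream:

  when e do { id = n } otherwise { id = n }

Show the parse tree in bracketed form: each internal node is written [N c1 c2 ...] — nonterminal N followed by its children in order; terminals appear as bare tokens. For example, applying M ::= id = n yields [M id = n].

[S [M when e do [M { [L [S [M id = n]]] }] otherwise [M { [L [S [M id = n]]] }]]]

S
M
when e do M otherwise M
when e do { L } otherwise M
when e do { S } otherwise M
when e do { M } otherwise M
when e do { id = n } otherwise M
when e do { id = n } otherwise { L }
when e do { id = n } otherwise { S }
when e do { id = n } otherwise { M }
when e do { id = n } otherwise { id = n }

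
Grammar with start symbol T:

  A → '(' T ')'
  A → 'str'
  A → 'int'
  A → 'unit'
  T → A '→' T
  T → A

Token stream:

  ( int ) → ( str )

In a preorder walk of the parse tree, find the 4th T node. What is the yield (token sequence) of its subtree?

[T [A ( [T [A int]] )] → [T [A ( [T [A str]] )]]]

str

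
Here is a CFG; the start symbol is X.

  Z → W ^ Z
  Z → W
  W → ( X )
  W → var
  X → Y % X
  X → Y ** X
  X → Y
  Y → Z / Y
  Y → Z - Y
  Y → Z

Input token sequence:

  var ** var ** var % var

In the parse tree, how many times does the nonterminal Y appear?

4

[X [Y [Z [W var]]] ** [X [Y [Z [W var]]] ** [X [Y [Z [W var]]] % [X [Y [Z [W var]]]]]]]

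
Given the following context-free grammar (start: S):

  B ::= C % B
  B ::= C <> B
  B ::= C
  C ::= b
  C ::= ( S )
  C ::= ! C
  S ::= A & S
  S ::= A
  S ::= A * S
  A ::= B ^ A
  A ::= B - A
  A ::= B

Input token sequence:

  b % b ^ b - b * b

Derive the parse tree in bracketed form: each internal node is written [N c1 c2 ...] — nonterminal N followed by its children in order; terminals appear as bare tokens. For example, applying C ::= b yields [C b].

S
A * S
B ^ A * S
C % B ^ A * S
b % B ^ A * S
b % C ^ A * S
b % b ^ A * S
b % b ^ B - A * S
b % b ^ C - A * S
b % b ^ b - A * S
b % b ^ b - B * S
b % b ^ b - C * S
b % b ^ b - b * S
b % b ^ b - b * A
b % b ^ b - b * B
b % b ^ b - b * C
b % b ^ b - b * b

[S [A [B [C b] % [B [C b]]] ^ [A [B [C b]] - [A [B [C b]]]]] * [S [A [B [C b]]]]]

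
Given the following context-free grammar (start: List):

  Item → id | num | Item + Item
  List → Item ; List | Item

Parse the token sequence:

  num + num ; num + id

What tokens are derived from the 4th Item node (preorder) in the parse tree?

num + id

[List [Item [Item num] + [Item num]] ; [List [Item [Item num] + [Item id]]]]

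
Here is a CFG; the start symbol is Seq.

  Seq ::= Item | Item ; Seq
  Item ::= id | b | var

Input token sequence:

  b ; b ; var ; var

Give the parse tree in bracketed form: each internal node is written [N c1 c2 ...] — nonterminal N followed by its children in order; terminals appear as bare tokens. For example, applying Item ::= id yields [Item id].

Seq
Item ; Seq
b ; Seq
b ; Item ; Seq
b ; b ; Seq
b ; b ; Item ; Seq
b ; b ; var ; Seq
b ; b ; var ; Item
b ; b ; var ; var

[Seq [Item b] ; [Seq [Item b] ; [Seq [Item var] ; [Seq [Item var]]]]]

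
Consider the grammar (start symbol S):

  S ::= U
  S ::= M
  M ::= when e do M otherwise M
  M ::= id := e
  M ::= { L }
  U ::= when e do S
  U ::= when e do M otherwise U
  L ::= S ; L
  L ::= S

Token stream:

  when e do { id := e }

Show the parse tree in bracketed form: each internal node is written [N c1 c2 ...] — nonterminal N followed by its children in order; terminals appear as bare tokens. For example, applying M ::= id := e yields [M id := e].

[S [U when e do [S [M { [L [S [M id := e]]] }]]]]

S
U
when e do S
when e do M
when e do { L }
when e do { S }
when e do { M }
when e do { id := e }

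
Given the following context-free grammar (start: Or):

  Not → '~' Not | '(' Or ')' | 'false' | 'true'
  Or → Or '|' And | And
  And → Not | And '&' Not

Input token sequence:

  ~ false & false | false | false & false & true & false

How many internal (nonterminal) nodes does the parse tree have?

[Or [Or [Or [And [And [Not ~ [Not false]]] & [Not false]]] | [And [Not false]]] | [And [And [And [And [Not false]] & [Not false]] & [Not true]] & [Not false]]]

18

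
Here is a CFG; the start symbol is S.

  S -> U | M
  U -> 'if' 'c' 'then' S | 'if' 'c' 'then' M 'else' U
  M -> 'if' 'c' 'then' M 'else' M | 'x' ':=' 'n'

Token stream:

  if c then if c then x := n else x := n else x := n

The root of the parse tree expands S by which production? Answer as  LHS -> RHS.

S -> M

[S [M if c then [M if c then [M x := n] else [M x := n]] else [M x := n]]]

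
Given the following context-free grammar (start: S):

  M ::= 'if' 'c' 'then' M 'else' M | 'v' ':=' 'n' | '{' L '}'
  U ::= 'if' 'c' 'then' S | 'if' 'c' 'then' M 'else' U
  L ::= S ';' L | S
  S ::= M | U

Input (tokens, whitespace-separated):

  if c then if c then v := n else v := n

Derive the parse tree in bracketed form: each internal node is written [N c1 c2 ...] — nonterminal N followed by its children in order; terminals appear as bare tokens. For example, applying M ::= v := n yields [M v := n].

S
U
if c then S
if c then M
if c then if c then M else M
if c then if c then v := n else M
if c then if c then v := n else v := n

[S [U if c then [S [M if c then [M v := n] else [M v := n]]]]]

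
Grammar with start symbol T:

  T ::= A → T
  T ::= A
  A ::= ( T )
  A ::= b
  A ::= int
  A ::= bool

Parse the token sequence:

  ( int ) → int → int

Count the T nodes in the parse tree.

4

[T [A ( [T [A int]] )] → [T [A int] → [T [A int]]]]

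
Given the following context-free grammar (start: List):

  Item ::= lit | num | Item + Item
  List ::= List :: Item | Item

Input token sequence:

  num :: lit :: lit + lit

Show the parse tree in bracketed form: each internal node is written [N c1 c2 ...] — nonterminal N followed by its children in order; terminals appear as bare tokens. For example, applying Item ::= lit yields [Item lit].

List
List :: Item
List :: Item :: Item
Item :: Item :: Item
num :: Item :: Item
num :: lit :: Item
num :: lit :: Item + Item
num :: lit :: lit + Item
num :: lit :: lit + lit

[List [List [List [Item num]] :: [Item lit]] :: [Item [Item lit] + [Item lit]]]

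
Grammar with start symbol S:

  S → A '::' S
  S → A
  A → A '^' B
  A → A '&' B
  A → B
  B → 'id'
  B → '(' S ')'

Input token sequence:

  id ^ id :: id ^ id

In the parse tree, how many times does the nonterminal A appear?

[S [A [A [B id]] ^ [B id]] :: [S [A [A [B id]] ^ [B id]]]]

4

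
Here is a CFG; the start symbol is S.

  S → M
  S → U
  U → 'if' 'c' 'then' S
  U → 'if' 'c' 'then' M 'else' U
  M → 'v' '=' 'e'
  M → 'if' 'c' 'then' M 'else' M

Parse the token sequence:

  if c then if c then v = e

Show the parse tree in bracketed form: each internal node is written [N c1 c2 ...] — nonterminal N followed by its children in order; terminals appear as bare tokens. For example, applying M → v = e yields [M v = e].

S
U
if c then S
if c then U
if c then if c then S
if c then if c then M
if c then if c then v = e

[S [U if c then [S [U if c then [S [M v = e]]]]]]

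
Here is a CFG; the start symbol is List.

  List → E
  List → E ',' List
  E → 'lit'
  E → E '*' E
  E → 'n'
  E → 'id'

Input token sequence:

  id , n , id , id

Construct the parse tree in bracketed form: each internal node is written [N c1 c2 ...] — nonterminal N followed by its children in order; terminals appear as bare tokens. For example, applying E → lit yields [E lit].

List
E , List
id , List
id , E , List
id , n , List
id , n , E , List
id , n , id , List
id , n , id , E
id , n , id , id

[List [E id] , [List [E n] , [List [E id] , [List [E id]]]]]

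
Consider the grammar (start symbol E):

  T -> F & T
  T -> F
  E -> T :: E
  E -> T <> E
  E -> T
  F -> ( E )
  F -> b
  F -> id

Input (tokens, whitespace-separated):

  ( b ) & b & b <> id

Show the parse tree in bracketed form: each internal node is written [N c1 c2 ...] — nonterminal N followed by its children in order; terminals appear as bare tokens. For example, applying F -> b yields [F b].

E
T <> E
F & T <> E
( E ) & T <> E
( T ) & T <> E
( F ) & T <> E
( b ) & T <> E
( b ) & F & T <> E
( b ) & b & T <> E
( b ) & b & F <> E
( b ) & b & b <> E
( b ) & b & b <> T
( b ) & b & b <> F
( b ) & b & b <> id

[E [T [F ( [E [T [F b]]] )] & [T [F b] & [T [F b]]]] <> [E [T [F id]]]]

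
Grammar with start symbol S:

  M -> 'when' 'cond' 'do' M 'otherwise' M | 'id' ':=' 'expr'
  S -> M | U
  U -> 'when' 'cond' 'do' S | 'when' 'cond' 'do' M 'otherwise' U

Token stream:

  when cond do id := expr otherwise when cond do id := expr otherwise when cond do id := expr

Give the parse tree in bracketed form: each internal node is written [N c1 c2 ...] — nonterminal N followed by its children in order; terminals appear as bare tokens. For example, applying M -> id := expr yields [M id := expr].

[S [U when cond do [M id := expr] otherwise [U when cond do [M id := expr] otherwise [U when cond do [S [M id := expr]]]]]]

S
U
when cond do M otherwise U
when cond do id := expr otherwise U
when cond do id := expr otherwise when cond do M otherwise U
when cond do id := expr otherwise when cond do id := expr otherwise U
when cond do id := expr otherwise when cond do id := expr otherwise when cond do S
when cond do id := expr otherwise when cond do id := expr otherwise when cond do M
when cond do id := expr otherwise when cond do id := expr otherwise when cond do id := expr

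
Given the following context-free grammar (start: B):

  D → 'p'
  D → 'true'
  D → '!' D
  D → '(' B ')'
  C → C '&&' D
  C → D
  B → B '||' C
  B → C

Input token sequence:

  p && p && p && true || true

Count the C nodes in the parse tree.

5

[B [B [C [C [C [C [D p]] && [D p]] && [D p]] && [D true]]] || [C [D true]]]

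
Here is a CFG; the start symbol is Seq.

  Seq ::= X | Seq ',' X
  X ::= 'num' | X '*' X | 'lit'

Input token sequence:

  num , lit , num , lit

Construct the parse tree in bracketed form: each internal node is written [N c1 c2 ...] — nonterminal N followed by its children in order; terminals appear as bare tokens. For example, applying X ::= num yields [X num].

[Seq [Seq [Seq [Seq [X num]] , [X lit]] , [X num]] , [X lit]]

Seq
Seq , X
Seq , X , X
Seq , X , X , X
X , X , X , X
num , X , X , X
num , lit , X , X
num , lit , num , X
num , lit , num , lit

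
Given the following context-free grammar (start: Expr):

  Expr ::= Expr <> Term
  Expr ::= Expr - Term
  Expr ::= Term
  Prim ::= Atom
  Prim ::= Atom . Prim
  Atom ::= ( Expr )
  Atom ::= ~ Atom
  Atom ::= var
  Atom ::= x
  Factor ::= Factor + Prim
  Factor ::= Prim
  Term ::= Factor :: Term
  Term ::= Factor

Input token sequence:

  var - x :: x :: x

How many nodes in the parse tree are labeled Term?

[Expr [Expr [Term [Factor [Prim [Atom var]]]]] - [Term [Factor [Prim [Atom x]]] :: [Term [Factor [Prim [Atom x]]] :: [Term [Factor [Prim [Atom x]]]]]]]

4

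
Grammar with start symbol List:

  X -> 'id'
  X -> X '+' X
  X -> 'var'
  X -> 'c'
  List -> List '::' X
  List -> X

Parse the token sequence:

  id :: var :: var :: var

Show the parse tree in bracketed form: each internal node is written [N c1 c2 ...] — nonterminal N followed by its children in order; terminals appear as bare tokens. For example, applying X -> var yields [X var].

[List [List [List [List [X id]] :: [X var]] :: [X var]] :: [X var]]

List
List :: X
List :: X :: X
List :: X :: X :: X
X :: X :: X :: X
id :: X :: X :: X
id :: var :: X :: X
id :: var :: var :: X
id :: var :: var :: var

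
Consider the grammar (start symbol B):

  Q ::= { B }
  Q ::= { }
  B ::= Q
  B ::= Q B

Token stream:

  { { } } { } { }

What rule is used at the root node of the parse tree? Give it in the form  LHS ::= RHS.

B ::= Q B

[B [Q { [B [Q { }]] }] [B [Q { }] [B [Q { }]]]]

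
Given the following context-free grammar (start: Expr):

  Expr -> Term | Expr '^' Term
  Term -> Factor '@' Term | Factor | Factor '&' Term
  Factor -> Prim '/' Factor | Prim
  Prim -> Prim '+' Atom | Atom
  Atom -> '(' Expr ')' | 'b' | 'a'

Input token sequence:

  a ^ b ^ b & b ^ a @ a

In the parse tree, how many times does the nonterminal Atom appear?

6

[Expr [Expr [Expr [Expr [Term [Factor [Prim [Atom a]]]]] ^ [Term [Factor [Prim [Atom b]]]]] ^ [Term [Factor [Prim [Atom b]]] & [Term [Factor [Prim [Atom b]]]]]] ^ [Term [Factor [Prim [Atom a]]] @ [Term [Factor [Prim [Atom a]]]]]]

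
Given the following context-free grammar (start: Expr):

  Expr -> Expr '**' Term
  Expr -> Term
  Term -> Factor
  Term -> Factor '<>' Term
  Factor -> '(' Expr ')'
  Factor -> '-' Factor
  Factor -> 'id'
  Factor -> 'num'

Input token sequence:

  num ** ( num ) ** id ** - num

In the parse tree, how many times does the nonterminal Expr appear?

[Expr [Expr [Expr [Expr [Term [Factor num]]] ** [Term [Factor ( [Expr [Term [Factor num]]] )]]] ** [Term [Factor id]]] ** [Term [Factor - [Factor num]]]]

5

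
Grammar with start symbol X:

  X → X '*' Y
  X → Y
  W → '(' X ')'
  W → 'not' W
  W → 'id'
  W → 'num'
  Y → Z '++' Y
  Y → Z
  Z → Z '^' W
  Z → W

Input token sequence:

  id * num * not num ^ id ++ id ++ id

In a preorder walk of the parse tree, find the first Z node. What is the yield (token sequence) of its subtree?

[X [X [X [Y [Z [W id]]]] * [Y [Z [W num]]]] * [Y [Z [Z [W not [W num]]] ^ [W id]] ++ [Y [Z [W id]] ++ [Y [Z [W id]]]]]]

id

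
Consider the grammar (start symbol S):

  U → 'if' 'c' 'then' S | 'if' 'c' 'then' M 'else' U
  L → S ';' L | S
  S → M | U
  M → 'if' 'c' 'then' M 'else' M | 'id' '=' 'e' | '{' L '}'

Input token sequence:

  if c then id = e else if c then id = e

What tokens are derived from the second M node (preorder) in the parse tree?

id = e

[S [U if c then [M id = e] else [U if c then [S [M id = e]]]]]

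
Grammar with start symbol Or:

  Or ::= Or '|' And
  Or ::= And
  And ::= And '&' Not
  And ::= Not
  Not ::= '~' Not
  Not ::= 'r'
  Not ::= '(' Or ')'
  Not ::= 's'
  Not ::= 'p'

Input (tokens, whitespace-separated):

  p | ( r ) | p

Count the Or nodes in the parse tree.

4

[Or [Or [Or [And [Not p]]] | [And [Not ( [Or [And [Not r]]] )]]] | [And [Not p]]]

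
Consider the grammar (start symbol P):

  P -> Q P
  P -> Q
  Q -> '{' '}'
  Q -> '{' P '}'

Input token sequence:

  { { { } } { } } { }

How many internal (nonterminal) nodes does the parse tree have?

[P [Q { [P [Q { [P [Q { }]] }] [P [Q { }]]] }] [P [Q { }]]]

10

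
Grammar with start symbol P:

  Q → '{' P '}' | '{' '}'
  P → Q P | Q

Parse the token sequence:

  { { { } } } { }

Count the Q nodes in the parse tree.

4

[P [Q { [P [Q { [P [Q { }]] }]] }] [P [Q { }]]]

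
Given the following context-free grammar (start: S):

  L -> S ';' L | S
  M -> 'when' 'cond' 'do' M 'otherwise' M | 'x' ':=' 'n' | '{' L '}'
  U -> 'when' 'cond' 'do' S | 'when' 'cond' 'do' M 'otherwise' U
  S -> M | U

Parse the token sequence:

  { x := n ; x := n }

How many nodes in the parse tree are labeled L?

2

[S [M { [L [S [M x := n]] ; [L [S [M x := n]]]] }]]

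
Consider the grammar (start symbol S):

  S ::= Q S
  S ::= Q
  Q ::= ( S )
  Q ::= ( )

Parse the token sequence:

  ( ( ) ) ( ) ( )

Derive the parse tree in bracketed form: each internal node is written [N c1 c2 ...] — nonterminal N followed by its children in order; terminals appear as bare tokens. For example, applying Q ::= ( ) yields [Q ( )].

S
Q S
( S ) S
( Q ) S
( ( ) ) S
( ( ) ) Q S
( ( ) ) ( ) S
( ( ) ) ( ) Q
( ( ) ) ( ) ( )

[S [Q ( [S [Q ( )]] )] [S [Q ( )] [S [Q ( )]]]]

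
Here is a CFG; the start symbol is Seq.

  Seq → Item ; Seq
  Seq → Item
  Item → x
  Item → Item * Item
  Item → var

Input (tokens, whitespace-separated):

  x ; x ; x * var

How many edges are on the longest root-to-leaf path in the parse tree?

5

[Seq [Item x] ; [Seq [Item x] ; [Seq [Item [Item x] * [Item var]]]]]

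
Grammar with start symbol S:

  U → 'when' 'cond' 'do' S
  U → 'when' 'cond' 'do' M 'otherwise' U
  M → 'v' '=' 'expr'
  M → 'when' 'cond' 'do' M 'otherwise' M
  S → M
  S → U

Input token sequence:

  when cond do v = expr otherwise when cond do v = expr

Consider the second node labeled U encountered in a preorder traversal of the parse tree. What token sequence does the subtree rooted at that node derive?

when cond do v = expr

[S [U when cond do [M v = expr] otherwise [U when cond do [S [M v = expr]]]]]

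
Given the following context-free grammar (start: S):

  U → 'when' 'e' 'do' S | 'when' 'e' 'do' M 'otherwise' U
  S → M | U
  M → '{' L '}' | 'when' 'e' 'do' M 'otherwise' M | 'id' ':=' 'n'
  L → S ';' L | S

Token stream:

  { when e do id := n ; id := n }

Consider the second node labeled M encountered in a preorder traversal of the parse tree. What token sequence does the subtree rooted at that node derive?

id := n

[S [M { [L [S [U when e do [S [M id := n]]]] ; [L [S [M id := n]]]] }]]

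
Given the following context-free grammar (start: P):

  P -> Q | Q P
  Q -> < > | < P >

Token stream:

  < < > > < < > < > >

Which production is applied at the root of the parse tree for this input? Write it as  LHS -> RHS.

P -> Q P

[P [Q < [P [Q < >]] >] [P [Q < [P [Q < >] [P [Q < >]]] >]]]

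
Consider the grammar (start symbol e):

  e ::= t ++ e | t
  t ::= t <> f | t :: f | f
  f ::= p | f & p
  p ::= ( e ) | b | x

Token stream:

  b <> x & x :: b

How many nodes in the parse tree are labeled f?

[e [t [t [t [f [p b]]] <> [f [f [p x]] & [p x]]] :: [f [p b]]]]

4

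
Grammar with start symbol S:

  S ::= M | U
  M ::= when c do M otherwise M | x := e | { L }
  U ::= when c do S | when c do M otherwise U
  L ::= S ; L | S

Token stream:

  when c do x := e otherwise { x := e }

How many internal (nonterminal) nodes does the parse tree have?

7

[S [M when c do [M x := e] otherwise [M { [L [S [M x := e]]] }]]]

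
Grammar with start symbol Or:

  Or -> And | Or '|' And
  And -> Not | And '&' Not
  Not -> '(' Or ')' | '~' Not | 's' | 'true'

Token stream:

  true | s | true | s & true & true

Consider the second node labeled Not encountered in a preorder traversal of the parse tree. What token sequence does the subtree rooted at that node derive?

[Or [Or [Or [Or [And [Not true]]] | [And [Not s]]] | [And [Not true]]] | [And [And [And [Not s]] & [Not true]] & [Not true]]]

s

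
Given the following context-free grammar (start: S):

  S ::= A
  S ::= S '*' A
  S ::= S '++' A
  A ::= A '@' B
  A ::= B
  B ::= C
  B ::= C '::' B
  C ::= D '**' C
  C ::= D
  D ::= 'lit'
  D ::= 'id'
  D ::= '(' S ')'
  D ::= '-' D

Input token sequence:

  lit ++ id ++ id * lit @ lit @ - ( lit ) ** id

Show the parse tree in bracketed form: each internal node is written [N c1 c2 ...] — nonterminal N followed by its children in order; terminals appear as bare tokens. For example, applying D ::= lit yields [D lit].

[S [S [S [S [A [B [C [D lit]]]]] ++ [A [B [C [D id]]]]] ++ [A [B [C [D id]]]]] * [A [A [A [B [C [D lit]]]] @ [B [C [D lit]]]] @ [B [C [D - [D ( [S [A [B [C [D lit]]]]] )]] ** [C [D id]]]]]]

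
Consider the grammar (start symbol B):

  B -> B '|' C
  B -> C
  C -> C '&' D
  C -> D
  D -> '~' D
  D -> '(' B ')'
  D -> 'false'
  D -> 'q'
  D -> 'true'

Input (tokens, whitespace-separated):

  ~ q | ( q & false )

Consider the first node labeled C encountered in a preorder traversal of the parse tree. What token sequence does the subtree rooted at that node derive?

[B [B [C [D ~ [D q]]]] | [C [D ( [B [C [C [D q]] & [D false]]] )]]]

~ q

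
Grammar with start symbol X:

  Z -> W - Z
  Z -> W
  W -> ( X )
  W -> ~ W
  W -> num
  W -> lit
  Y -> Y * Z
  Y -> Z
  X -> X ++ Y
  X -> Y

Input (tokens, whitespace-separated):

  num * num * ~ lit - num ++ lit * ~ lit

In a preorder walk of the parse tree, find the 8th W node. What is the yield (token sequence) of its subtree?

[X [X [Y [Y [Y [Z [W num]]] * [Z [W num]]] * [Z [W ~ [W lit]] - [Z [W num]]]]] ++ [Y [Y [Z [W lit]]] * [Z [W ~ [W lit]]]]]

lit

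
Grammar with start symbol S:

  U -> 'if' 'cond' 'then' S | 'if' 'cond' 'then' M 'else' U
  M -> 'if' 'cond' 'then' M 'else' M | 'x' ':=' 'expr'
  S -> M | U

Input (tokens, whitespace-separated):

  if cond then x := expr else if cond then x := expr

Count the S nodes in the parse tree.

[S [U if cond then [M x := expr] else [U if cond then [S [M x := expr]]]]]

2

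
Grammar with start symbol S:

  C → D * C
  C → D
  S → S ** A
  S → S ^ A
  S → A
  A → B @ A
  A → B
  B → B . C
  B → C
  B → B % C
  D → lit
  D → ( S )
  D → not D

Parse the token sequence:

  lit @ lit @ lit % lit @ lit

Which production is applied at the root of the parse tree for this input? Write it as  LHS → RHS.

S → A

[S [A [B [C [D lit]]] @ [A [B [C [D lit]]] @ [A [B [B [C [D lit]]] % [C [D lit]]] @ [A [B [C [D lit]]]]]]]]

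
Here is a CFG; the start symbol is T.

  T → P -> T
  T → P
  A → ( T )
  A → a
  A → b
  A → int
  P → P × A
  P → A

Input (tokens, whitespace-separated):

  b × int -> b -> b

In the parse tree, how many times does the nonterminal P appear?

4

[T [P [P [A b]] × [A int]] -> [T [P [A b]] -> [T [P [A b]]]]]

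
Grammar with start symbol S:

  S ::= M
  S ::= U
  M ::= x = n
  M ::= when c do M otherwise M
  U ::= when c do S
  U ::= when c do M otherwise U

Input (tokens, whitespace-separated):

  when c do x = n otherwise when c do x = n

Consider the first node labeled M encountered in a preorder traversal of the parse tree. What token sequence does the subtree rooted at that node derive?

[S [U when c do [M x = n] otherwise [U when c do [S [M x = n]]]]]

x = n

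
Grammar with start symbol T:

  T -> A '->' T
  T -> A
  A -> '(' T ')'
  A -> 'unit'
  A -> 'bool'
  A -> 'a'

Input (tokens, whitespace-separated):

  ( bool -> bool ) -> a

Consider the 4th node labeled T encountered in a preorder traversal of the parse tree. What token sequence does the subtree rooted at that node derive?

[T [A ( [T [A bool] -> [T [A bool]]] )] -> [T [A a]]]

a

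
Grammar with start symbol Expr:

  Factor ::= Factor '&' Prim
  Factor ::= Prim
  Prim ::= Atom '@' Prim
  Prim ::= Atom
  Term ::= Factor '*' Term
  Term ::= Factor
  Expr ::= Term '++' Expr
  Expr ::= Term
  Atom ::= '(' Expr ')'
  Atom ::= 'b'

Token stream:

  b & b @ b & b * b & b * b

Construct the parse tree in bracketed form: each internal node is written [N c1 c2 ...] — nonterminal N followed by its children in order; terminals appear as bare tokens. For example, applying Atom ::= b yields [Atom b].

[Expr [Term [Factor [Factor [Factor [Prim [Atom b]]] & [Prim [Atom b] @ [Prim [Atom b]]]] & [Prim [Atom b]]] * [Term [Factor [Factor [Prim [Atom b]]] & [Prim [Atom b]]] * [Term [Factor [Prim [Atom b]]]]]]]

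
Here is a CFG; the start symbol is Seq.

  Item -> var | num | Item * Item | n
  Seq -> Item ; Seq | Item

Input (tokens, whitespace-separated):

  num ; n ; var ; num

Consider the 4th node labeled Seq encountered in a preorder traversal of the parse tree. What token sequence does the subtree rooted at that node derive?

num

[Seq [Item num] ; [Seq [Item n] ; [Seq [Item var] ; [Seq [Item num]]]]]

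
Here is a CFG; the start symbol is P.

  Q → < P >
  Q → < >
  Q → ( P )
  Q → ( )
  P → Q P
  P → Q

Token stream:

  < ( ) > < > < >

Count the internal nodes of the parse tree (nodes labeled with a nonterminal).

8

[P [Q < [P [Q ( )]] >] [P [Q < >] [P [Q < >]]]]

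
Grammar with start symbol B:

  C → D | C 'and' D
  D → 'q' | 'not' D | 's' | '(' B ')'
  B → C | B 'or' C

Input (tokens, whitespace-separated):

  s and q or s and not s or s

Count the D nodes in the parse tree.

[B [B [B [C [C [D s]] and [D q]]] or [C [C [D s]] and [D not [D s]]]] or [C [D s]]]

6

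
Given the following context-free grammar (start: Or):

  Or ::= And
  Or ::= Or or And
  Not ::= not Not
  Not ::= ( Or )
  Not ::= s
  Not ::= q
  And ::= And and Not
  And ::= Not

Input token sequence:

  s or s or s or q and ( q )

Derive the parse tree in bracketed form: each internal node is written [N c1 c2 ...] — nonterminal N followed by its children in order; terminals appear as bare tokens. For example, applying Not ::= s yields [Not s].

Or
Or or And
Or or And or And
Or or And or And or And
And or And or And or And
Not or And or And or And
s or And or And or And
s or Not or And or And
s or s or And or And
s or s or Not or And
s or s or s or And
s or s or s or And and Not
s or s or s or Not and Not
s or s or s or q and Not
s or s or s or q and ( Or )
s or s or s or q and ( And )
s or s or s or q and ( Not )
s or s or s or q and ( q )

[Or [Or [Or [Or [And [Not s]]] or [And [Not s]]] or [And [Not s]]] or [And [And [Not q]] and [Not ( [Or [And [Not q]]] )]]]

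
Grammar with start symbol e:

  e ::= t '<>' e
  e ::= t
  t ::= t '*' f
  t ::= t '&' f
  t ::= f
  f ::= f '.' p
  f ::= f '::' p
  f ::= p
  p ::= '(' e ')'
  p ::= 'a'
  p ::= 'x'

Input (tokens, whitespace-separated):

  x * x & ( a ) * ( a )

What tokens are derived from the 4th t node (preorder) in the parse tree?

[e [t [t [t [t [f [p x]]] * [f [p x]]] & [f [p ( [e [t [f [p a]]]] )]]] * [f [p ( [e [t [f [p a]]]] )]]]]

x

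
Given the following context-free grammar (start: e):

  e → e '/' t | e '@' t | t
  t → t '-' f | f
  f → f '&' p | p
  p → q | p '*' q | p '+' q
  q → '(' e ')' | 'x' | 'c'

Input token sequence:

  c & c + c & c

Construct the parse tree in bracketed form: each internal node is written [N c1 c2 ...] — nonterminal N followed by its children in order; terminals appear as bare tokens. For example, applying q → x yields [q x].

e
t
f
f & p
f & p & p
p & p & p
q & p & p
c & p & p
c & p + q & p
c & q + q & p
c & c + q & p
c & c + c & p
c & c + c & q
c & c + c & c

[e [t [f [f [f [p [q c]]] & [p [p [q c]] + [q c]]] & [p [q c]]]]]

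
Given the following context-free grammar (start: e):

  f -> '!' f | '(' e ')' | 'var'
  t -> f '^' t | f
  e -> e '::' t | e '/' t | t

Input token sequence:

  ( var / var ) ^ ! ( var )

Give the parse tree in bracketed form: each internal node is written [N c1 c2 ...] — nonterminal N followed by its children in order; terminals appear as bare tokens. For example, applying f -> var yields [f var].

e
t
f ^ t
( e ) ^ t
( e / t ) ^ t
( t / t ) ^ t
( f / t ) ^ t
( var / t ) ^ t
( var / f ) ^ t
( var / var ) ^ t
( var / var ) ^ f
( var / var ) ^ ! f
( var / var ) ^ ! ( e )
( var / var ) ^ ! ( t )
( var / var ) ^ ! ( f )
( var / var ) ^ ! ( var )

[e [t [f ( [e [e [t [f var]]] / [t [f var]]] )] ^ [t [f ! [f ( [e [t [f var]]] )]]]]]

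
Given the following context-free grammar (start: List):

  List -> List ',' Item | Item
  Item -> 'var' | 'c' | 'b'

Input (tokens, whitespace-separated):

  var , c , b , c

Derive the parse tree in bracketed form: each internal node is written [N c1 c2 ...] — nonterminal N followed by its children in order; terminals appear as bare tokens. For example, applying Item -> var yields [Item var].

List
List , Item
List , Item , Item
List , Item , Item , Item
Item , Item , Item , Item
var , Item , Item , Item
var , c , Item , Item
var , c , b , Item
var , c , b , c

[List [List [List [List [Item var]] , [Item c]] , [Item b]] , [Item c]]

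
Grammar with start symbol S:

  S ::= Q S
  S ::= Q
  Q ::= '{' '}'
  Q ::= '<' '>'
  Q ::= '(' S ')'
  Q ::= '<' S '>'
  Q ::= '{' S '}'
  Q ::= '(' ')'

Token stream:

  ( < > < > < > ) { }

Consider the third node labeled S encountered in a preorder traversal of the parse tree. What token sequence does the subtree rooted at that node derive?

[S [Q ( [S [Q < >] [S [Q < >] [S [Q < >]]]] )] [S [Q { }]]]

< > < >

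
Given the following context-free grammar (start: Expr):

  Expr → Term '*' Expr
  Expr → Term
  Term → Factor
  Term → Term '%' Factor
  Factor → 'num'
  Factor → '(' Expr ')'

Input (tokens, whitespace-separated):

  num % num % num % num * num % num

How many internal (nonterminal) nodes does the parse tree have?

[Expr [Term [Term [Term [Term [Factor num]] % [Factor num]] % [Factor num]] % [Factor num]] * [Expr [Term [Term [Factor num]] % [Factor num]]]]

14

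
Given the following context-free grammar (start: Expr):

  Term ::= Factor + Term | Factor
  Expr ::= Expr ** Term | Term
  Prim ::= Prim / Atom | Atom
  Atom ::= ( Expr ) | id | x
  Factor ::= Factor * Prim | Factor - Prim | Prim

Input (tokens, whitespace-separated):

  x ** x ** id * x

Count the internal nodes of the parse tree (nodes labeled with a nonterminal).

[Expr [Expr [Expr [Term [Factor [Prim [Atom x]]]]] ** [Term [Factor [Prim [Atom x]]]]] ** [Term [Factor [Factor [Prim [Atom id]]] * [Prim [Atom x]]]]]

18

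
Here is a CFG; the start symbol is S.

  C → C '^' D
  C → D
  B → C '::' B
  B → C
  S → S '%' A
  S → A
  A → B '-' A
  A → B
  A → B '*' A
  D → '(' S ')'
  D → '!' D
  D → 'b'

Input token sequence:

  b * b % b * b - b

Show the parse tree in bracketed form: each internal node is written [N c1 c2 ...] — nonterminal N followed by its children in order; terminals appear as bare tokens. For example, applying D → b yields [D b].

S
S % A
A % A
B * A % A
C * A % A
D * A % A
b * A % A
b * B % A
b * C % A
b * D % A
b * b % A
b * b % B * A
b * b % C * A
b * b % D * A
b * b % b * A
b * b % b * B - A
b * b % b * C - A
b * b % b * D - A
b * b % b * b - A
b * b % b * b - B
b * b % b * b - C
b * b % b * b - D
b * b % b * b - b

[S [S [A [B [C [D b]]] * [A [B [C [D b]]]]]] % [A [B [C [D b]]] * [A [B [C [D b]]] - [A [B [C [D b]]]]]]]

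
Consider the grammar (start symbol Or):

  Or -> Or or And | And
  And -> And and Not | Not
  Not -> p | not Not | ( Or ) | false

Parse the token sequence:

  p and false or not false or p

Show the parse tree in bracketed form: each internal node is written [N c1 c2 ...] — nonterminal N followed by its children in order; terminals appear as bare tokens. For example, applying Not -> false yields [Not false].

[Or [Or [Or [And [And [Not p]] and [Not false]]] or [And [Not not [Not false]]]] or [And [Not p]]]

Or
Or or And
Or or And or And
And or And or And
And and Not or And or And
Not and Not or And or And
p and Not or And or And
p and false or And or And
p and false or Not or And
p and false or not Not or And
p and false or not false or And
p and false or not false or Not
p and false or not false or p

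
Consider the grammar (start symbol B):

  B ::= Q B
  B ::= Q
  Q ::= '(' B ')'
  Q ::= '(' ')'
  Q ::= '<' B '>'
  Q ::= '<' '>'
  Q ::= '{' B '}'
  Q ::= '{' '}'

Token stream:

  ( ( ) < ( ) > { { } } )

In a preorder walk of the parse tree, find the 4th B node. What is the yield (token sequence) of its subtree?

( )

[B [Q ( [B [Q ( )] [B [Q < [B [Q ( )]] >] [B [Q { [B [Q { }]] }]]]] )]]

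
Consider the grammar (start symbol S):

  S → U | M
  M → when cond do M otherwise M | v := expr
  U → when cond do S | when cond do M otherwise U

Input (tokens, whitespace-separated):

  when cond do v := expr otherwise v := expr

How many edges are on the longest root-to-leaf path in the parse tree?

3

[S [M when cond do [M v := expr] otherwise [M v := expr]]]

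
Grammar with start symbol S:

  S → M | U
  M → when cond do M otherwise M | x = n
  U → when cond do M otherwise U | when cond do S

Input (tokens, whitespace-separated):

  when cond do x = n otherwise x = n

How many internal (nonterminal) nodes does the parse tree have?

4

[S [M when cond do [M x = n] otherwise [M x = n]]]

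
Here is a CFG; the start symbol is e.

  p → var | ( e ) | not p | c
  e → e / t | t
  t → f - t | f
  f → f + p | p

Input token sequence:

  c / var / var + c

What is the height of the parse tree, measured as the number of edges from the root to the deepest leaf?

[e [e [e [t [f [p c]]]] / [t [f [p var]]]] / [t [f [f [p var]] + [p c]]]]

6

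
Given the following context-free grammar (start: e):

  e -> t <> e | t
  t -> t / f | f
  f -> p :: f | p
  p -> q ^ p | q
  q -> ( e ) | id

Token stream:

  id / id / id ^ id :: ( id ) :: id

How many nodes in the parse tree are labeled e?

[e [t [t [t [f [p [q id]]]] / [f [p [q id]]]] / [f [p [q id] ^ [p [q id]]] :: [f [p [q ( [e [t [f [p [q id]]]]] )]] :: [f [p [q id]]]]]]]

2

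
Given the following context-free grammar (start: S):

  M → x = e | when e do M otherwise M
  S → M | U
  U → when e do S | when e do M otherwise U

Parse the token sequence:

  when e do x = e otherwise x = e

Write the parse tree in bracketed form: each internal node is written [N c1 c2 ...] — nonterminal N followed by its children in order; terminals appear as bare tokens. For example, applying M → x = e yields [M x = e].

[S [M when e do [M x = e] otherwise [M x = e]]]

S
M
when e do M otherwise M
when e do x = e otherwise M
when e do x = e otherwise x = e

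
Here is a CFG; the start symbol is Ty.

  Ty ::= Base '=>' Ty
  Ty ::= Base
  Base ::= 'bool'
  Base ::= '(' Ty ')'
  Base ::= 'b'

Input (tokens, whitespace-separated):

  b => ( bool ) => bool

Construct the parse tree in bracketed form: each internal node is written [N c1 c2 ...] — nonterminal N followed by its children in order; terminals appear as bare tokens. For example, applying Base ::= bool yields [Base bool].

[Ty [Base b] => [Ty [Base ( [Ty [Base bool]] )] => [Ty [Base bool]]]]

Ty
Base => Ty
b => Ty
b => Base => Ty
b => ( Ty ) => Ty
b => ( Base ) => Ty
b => ( bool ) => Ty
b => ( bool ) => Base
b => ( bool ) => bool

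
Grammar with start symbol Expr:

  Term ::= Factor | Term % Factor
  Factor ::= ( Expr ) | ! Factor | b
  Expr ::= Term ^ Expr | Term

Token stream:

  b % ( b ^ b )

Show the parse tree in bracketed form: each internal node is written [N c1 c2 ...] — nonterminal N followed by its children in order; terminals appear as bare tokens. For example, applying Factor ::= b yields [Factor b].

[Expr [Term [Term [Factor b]] % [Factor ( [Expr [Term [Factor b]] ^ [Expr [Term [Factor b]]]] )]]]

Expr
Term
Term % Factor
Factor % Factor
b % Factor
b % ( Expr )
b % ( Term ^ Expr )
b % ( Factor ^ Expr )
b % ( b ^ Expr )
b % ( b ^ Term )
b % ( b ^ Factor )
b % ( b ^ b )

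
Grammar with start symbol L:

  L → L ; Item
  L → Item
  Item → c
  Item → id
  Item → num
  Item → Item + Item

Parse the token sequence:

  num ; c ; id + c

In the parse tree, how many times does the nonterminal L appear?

[L [L [L [Item num]] ; [Item c]] ; [Item [Item id] + [Item c]]]

3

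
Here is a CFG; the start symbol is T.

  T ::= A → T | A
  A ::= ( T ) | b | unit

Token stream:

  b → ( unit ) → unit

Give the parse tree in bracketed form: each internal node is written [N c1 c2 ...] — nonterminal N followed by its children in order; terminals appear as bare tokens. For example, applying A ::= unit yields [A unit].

T
A → T
b → T
b → A → T
b → ( T ) → T
b → ( A ) → T
b → ( unit ) → T
b → ( unit ) → A
b → ( unit ) → unit

[T [A b] → [T [A ( [T [A unit]] )] → [T [A unit]]]]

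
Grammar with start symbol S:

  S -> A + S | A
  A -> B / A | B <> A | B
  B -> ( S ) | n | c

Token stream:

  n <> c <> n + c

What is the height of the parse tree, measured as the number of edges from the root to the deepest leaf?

5

[S [A [B n] <> [A [B c] <> [A [B n]]]] + [S [A [B c]]]]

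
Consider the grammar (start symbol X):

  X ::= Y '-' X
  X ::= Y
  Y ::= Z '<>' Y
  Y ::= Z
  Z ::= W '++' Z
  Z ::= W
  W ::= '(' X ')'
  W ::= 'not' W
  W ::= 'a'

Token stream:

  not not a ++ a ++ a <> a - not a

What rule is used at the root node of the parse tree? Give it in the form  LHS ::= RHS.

X ::= Y '-' X

[X [Y [Z [W not [W not [W a]]] ++ [Z [W a] ++ [Z [W a]]]] <> [Y [Z [W a]]]] - [X [Y [Z [W not [W a]]]]]]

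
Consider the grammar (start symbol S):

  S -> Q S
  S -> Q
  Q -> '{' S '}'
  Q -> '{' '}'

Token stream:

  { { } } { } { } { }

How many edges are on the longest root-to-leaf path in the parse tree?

[S [Q { [S [Q { }]] }] [S [Q { }] [S [Q { }] [S [Q { }]]]]]

5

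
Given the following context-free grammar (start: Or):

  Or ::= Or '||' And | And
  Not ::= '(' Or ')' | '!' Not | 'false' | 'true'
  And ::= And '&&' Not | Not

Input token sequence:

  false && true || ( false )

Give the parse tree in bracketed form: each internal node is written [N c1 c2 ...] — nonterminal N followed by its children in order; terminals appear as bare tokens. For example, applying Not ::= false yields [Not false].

Or
Or || And
And || And
And && Not || And
Not && Not || And
false && Not || And
false && true || And
false && true || Not
false && true || ( Or )
false && true || ( And )
false && true || ( Not )
false && true || ( false )

[Or [Or [And [And [Not false]] && [Not true]]] || [And [Not ( [Or [And [Not false]]] )]]]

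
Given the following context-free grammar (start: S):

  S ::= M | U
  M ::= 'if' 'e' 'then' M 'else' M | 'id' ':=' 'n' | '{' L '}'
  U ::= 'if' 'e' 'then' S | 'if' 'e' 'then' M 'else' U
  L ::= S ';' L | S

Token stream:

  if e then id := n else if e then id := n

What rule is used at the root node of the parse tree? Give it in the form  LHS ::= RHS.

S ::= U

[S [U if e then [M id := n] else [U if e then [S [M id := n]]]]]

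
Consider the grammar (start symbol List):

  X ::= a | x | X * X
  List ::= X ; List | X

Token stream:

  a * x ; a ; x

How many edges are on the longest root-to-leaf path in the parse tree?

4

[List [X [X a] * [X x]] ; [List [X a] ; [List [X x]]]]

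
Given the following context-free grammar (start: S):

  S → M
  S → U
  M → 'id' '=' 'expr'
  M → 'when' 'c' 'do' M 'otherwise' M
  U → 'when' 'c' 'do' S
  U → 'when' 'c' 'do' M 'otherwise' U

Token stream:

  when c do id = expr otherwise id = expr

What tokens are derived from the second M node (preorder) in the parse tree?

id = expr

[S [M when c do [M id = expr] otherwise [M id = expr]]]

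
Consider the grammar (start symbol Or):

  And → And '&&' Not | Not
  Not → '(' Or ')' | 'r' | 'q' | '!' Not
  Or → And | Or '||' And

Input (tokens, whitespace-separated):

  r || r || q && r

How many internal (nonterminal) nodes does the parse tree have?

11

[Or [Or [Or [And [Not r]]] || [And [Not r]]] || [And [And [Not q]] && [Not r]]]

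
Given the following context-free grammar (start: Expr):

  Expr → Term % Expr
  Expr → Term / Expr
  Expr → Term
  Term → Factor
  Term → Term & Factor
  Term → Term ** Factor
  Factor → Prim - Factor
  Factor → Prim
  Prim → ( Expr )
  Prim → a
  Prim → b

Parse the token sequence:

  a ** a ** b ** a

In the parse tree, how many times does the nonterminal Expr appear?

[Expr [Term [Term [Term [Term [Factor [Prim a]]] ** [Factor [Prim a]]] ** [Factor [Prim b]]] ** [Factor [Prim a]]]]

1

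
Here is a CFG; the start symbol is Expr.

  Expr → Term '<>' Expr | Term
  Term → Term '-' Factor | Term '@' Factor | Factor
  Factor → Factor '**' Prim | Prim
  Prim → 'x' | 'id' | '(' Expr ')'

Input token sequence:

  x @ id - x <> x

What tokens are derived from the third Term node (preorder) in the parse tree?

[Expr [Term [Term [Term [Factor [Prim x]]] @ [Factor [Prim id]]] - [Factor [Prim x]]] <> [Expr [Term [Factor [Prim x]]]]]

x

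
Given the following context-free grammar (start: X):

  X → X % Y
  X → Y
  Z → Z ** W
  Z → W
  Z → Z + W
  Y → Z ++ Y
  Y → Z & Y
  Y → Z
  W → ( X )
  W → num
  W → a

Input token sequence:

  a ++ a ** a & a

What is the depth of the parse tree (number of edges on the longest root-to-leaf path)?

[X [Y [Z [W a]] ++ [Y [Z [Z [W a]] ** [W a]] & [Y [Z [W a]]]]]]

6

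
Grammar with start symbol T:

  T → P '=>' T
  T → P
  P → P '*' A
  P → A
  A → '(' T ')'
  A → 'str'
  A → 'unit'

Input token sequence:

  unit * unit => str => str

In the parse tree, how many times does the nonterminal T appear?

3

[T [P [P [A unit]] * [A unit]] => [T [P [A str]] => [T [P [A str]]]]]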